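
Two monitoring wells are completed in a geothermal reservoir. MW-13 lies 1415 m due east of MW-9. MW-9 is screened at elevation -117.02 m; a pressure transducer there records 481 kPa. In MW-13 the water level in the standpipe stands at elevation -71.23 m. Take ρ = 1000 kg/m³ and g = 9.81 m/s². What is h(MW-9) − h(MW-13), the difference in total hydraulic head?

Pressure head at MW-9: ψ = P/(ρg) = 481×1000 / (1000 × 9.81) = 49.03 m.
Total head at MW-9: h = z + ψ = -117.02 + 49.03 = -67.99 m.
Total head at MW-13: h = -71.23 m (water level in the piezometer is the total head).
Head difference: h(MW-9) − h(MW-13) = -67.99 − (-71.23) = 3.24 m.

Δh ≈ 3.24 m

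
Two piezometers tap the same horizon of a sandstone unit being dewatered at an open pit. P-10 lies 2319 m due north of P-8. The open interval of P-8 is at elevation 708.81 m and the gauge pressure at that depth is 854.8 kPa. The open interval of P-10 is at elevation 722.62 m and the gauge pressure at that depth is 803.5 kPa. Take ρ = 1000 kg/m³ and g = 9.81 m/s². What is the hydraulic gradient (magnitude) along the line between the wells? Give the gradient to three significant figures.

i ≈ 0.00370

Pressure head at P-8: ψ = P/(ρg) = 854.8×1000 / (1000 × 9.81) = 87.14 m.
Total head at P-8: h = z + ψ = 708.81 + 87.14 = 795.95 m.
Pressure head at P-10: ψ = P/(ρg) = 803.5×1000 / (1000 × 9.81) = 81.91 m.
Total head at P-10: h = z + ψ = 722.62 + 81.91 = 804.53 m.
Head difference: h(P-8) − h(P-10) = 795.95 − 804.53 = -8.58 m.
Hydraulic gradient: i = |Δh| / L = 8.58 / 2319 = 0.00370.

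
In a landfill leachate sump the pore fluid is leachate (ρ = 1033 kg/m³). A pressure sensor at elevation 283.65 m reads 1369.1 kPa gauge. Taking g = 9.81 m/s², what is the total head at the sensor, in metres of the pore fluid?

ψ = P/(ρg) = 1369.1×1000 / (1033 × 9.81) = 135.10 m.
h = z + ψ = 283.65 + 135.10 = 418.75 m.

h ≈ 418.75 m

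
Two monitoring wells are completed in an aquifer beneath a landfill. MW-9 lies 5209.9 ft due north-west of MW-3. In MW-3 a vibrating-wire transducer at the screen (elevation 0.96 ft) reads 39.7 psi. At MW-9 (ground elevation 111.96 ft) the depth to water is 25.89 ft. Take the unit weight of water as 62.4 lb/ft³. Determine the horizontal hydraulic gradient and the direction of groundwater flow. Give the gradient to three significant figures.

Pressure head at MW-3: ψ = 144·P/γ = 144 × 39.7 / 62.4 = 91.62 ft.
Total head at MW-3: h = z + ψ = 0.96 + 91.62 = 92.58 ft.
Total head at MW-9: h = 111.96 − 25.89 = 86.07 ft.
Head difference: h(MW-3) − h(MW-9) = 92.58 − 86.07 = 6.51 ft.
Hydraulic gradient: i = |Δh| / L = 6.51 / 5209.9 = 0.00125.
Flow is from higher to lower head: from MW-3 toward MW-9, i.e. toward the north-west.

i ≈ 0.00125; groundwater flows toward the north-west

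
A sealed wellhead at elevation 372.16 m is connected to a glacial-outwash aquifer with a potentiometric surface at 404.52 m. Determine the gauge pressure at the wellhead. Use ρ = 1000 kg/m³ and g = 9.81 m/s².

Head above the cap: Δh = 404.52 − 372.16 = 32.36 m.
P = ρgΔh = 1000 × 9.81 × 32.36 = 317452 Pa ≈ 317 kPa.

P ≈ 317 kPa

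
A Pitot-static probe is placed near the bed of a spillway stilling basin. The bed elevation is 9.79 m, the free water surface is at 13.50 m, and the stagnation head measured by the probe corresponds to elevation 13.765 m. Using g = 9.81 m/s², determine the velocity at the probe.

v ≈ 2.28 m/s

Near the bed, under hydrostatic conditions, the piezometric head (z + ψ) equals the free-surface elevation, 13.50 m.
Velocity head = total − piezometric = 13.765 − 13.50 = 0.265 m.
v = √(2g·h_v) = √(2 × 9.81 × 0.265) = 2.28 m/s.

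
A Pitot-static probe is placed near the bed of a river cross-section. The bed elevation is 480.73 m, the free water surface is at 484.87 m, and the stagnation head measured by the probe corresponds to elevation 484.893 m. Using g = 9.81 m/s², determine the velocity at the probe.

Near the bed, under hydrostatic conditions, the piezometric head (z + ψ) equals the free-surface elevation, 484.87 m.
Velocity head = total − piezometric = 484.893 − 484.87 = 0.023 m.
v = √(2g·h_v) = √(2 × 9.81 × 0.023) = 0.672 m/s.

v ≈ 0.672 m/s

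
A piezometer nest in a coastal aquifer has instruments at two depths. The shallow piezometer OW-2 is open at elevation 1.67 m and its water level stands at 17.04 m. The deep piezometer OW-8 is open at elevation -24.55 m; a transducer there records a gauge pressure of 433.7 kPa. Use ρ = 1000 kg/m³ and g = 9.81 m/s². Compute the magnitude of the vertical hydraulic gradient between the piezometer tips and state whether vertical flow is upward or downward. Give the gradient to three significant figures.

|i_v| ≈ 0.0999; vertical flow is upward

Total head at OW-2: h = 17.04 m (water level in the standpipe).
Pressure head at OW-8: ψ = P/(ρg) = 433.7×1000 / (1000 × 9.81) = 44.21 m.
Total head at OW-8: h = z + ψ = -24.55 + 44.21 = 19.66 m.
Δh = h(OW-2) − h(OW-8) = 17.04 − 19.66 = -2.62 m.
Vertical separation Δz = 1.67 − (-24.55) = 26.22 m.
|i_v| = |Δh| / Δz = 2.62 / 26.22 = 0.0999.
Head is higher in the deep piezometer, so vertical flow is upward (discharge condition).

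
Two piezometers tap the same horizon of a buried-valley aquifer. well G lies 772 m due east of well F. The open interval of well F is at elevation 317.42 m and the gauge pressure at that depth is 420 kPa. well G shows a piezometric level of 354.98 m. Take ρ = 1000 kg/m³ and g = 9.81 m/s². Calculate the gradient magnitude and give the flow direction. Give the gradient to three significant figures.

i ≈ 0.00680; groundwater flows toward the east

Pressure head at well F: ψ = P/(ρg) = 420×1000 / (1000 × 9.81) = 42.81 m.
Total head at well F: h = z + ψ = 317.42 + 42.81 = 360.23 m.
Total head at well G: h = 354.98 m (water level in the piezometer is the total head).
Head difference: h(well F) − h(well G) = 360.23 − 354.98 = 5.25 m.
Hydraulic gradient: i = |Δh| / L = 5.25 / 772 = 0.00680.
Flow is from higher to lower head: from well F toward well G, i.e. toward the east.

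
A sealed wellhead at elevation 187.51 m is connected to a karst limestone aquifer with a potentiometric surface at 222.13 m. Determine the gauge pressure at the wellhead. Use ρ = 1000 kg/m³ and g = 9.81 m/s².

P ≈ 340 kPa

Head above the cap: Δh = 222.13 − 187.51 = 34.62 m.
P = ρgΔh = 1000 × 9.81 × 34.62 = 339622 Pa ≈ 340 kPa.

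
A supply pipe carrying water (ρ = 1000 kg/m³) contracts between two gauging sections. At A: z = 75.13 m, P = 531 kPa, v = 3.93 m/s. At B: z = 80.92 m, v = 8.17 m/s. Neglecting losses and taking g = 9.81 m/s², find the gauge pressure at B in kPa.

P₂ ≈ 449 kPa

Pressure head at A: ψ₁ = P₁/(ρg) = 531×1000 / (1000 × 9.81) = 54.13 m.
Velocity heads: v₁²/2g = 3.93²/19.62 = 0.787 m; v₂²/2g = 8.17²/19.62 = 3.402 m.
Total head H = z₁ + ψ₁ + v₁²/2g = 75.13 + 54.13 + 0.787 = 130.05 m.
ψ₂ = H − z₂ − v₂²/2g = 130.05 − 80.92 − 3.402 = 45.73 m.
P₂ = ρgψ₂ = 1000 × 9.81 × 45.73 ≈ 449 kPa.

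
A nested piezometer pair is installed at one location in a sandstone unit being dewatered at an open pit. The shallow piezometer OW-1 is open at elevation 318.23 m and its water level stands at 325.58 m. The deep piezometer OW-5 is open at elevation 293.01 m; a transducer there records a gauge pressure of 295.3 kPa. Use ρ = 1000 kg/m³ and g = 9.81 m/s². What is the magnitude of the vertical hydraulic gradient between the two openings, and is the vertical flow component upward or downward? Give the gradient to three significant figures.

|i_v| ≈ 0.0979; vertical flow is downward

Total head at OW-1: h = 325.58 m (water level in the standpipe).
Pressure head at OW-5: ψ = P/(ρg) = 295.3×1000 / (1000 × 9.81) = 30.10 m.
Total head at OW-5: h = z + ψ = 293.01 + 30.10 = 323.11 m.
Δh = h(OW-1) − h(OW-5) = 325.58 − 323.11 = 2.47 m.
Vertical separation Δz = 318.23 − 293.01 = 25.22 m.
|i_v| = |Δh| / Δz = 2.47 / 25.22 = 0.0979.
Head is higher in the shallow piezometer, so vertical flow is downward (recharge condition).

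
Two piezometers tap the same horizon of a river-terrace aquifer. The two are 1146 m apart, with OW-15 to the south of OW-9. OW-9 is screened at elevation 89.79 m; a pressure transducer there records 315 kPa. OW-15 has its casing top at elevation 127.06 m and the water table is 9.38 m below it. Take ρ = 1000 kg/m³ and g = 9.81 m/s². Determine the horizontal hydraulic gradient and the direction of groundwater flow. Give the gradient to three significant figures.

i ≈ 0.00368; groundwater flows toward the south

Pressure head at OW-9: ψ = P/(ρg) = 315×1000 / (1000 × 9.81) = 32.11 m.
Total head at OW-9: h = z + ψ = 89.79 + 32.11 = 121.90 m.
Total head at OW-15: h = 127.06 − 9.38 = 117.68 m.
Head difference: h(OW-9) − h(OW-15) = 121.90 − 117.68 = 4.22 m.
Hydraulic gradient: i = |Δh| / L = 4.22 / 1146 = 0.00368.
Flow is from higher to lower head: from OW-9 toward OW-15, i.e. toward the south.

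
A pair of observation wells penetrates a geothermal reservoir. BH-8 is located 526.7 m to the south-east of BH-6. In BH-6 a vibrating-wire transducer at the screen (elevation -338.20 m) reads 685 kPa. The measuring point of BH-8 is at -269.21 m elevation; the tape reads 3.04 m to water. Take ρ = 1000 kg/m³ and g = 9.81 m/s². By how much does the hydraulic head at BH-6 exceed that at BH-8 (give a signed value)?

Δh ≈ 3.88 m

Pressure head at BH-6: ψ = P/(ρg) = 685×1000 / (1000 × 9.81) = 69.83 m.
Total head at BH-6: h = z + ψ = -338.20 + 69.83 = -268.37 m.
Total head at BH-8: h = -269.21 − 3.04 = -272.25 m.
Head difference: h(BH-6) − h(BH-8) = -268.37 − (-272.25) = 3.88 m.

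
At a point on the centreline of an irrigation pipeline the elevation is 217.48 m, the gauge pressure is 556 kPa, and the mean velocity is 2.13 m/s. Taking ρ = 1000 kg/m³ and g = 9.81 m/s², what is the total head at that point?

Pressure head ψ = P/(ρg) = 556×1000 / (1000 × 9.81) = 56.68 m.
Velocity head = v²/(2g) = 2.13² / (2 × 9.81) = 0.231 m.
h = z + ψ + v²/(2g) = 217.48 + 56.68 + 0.231 = 274.39 m.

h ≈ 274.39 m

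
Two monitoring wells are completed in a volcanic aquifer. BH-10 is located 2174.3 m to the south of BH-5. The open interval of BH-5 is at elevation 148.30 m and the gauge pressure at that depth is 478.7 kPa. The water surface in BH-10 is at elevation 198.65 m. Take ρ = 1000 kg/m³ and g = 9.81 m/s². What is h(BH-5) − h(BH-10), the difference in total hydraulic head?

Pressure head at BH-5: ψ = P/(ρg) = 478.7×1000 / (1000 × 9.81) = 48.80 m.
Total head at BH-5: h = z + ψ = 148.30 + 48.80 = 197.10 m.
Total head at BH-10: h = 198.65 m (water level in the piezometer is the total head).
Head difference: h(BH-5) − h(BH-10) = 197.10 − 198.65 = -1.55 m.

Δh ≈ -1.55 m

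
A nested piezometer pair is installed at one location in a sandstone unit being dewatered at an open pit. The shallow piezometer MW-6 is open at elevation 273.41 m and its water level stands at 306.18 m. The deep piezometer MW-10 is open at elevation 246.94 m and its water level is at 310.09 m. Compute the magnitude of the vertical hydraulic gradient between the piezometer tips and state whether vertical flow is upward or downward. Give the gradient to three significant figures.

|i_v| ≈ 0.148; vertical flow is upward

Total head at MW-6: h = 306.18 m (water level in the standpipe).
Total head at MW-10: h = 310.09 m.
Δh = h(MW-6) − h(MW-10) = 306.18 − 310.09 = -3.91 m.
Vertical separation Δz = 273.41 − 246.94 = 26.47 m.
|i_v| = |Δh| / Δz = 3.91 / 26.47 = 0.148.
Head is higher in the deep piezometer, so vertical flow is upward (discharge condition).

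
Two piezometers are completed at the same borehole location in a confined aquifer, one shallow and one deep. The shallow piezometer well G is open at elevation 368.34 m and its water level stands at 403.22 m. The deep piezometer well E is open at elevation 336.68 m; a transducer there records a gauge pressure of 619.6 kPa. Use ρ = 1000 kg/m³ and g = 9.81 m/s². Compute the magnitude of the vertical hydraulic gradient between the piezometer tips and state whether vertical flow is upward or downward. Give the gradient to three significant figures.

|i_v| ≈ 0.107; vertical flow is downward

Total head at well G: h = 403.22 m (water level in the standpipe).
Pressure head at well E: ψ = P/(ρg) = 619.6×1000 / (1000 × 9.81) = 63.16 m.
Total head at well E: h = z + ψ = 336.68 + 63.16 = 399.84 m.
Δh = h(well G) − h(well E) = 403.22 − 399.84 = 3.38 m.
Vertical separation Δz = 368.34 − 336.68 = 31.66 m.
|i_v| = |Δh| / Δz = 3.38 / 31.66 = 0.107.
Head is higher in the shallow piezometer, so vertical flow is downward (recharge condition).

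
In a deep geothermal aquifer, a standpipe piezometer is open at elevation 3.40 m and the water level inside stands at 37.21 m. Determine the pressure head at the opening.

ψ ≈ 33.81 m

Total head h = 37.21 m (the water-surface elevation in the piezometer).
Pressure head ψ = h − z = 37.21 − 3.40 = 33.81 m.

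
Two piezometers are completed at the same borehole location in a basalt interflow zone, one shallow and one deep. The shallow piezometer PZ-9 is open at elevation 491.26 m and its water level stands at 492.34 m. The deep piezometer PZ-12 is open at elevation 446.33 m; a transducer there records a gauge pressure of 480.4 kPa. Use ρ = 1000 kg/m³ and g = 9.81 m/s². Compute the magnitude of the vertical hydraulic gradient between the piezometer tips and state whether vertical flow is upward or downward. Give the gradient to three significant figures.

Total head at PZ-9: h = 492.34 m (water level in the standpipe).
Pressure head at PZ-12: ψ = P/(ρg) = 480.4×1000 / (1000 × 9.81) = 48.97 m.
Total head at PZ-12: h = z + ψ = 446.33 + 48.97 = 495.30 m.
Δh = h(PZ-9) − h(PZ-12) = 492.34 − 495.30 = -2.96 m.
Vertical separation Δz = 491.26 − 446.33 = 44.93 m.
|i_v| = |Δh| / Δz = 2.96 / 44.93 = 0.0659.
Head is higher in the deep piezometer, so vertical flow is upward (discharge condition).

|i_v| ≈ 0.0659; vertical flow is upward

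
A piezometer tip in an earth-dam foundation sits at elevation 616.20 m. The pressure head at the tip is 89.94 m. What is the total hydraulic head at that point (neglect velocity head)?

h ≈ 706.14 m

h = z + ψ = 616.20 + 89.94 = 706.14 m.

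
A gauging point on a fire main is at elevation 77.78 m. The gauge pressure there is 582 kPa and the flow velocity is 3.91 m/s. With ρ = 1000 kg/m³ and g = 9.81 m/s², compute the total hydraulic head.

h ≈ 137.89 m

Pressure head ψ = P/(ρg) = 582×1000 / (1000 × 9.81) = 59.33 m.
Velocity head = v²/(2g) = 3.91² / (2 × 9.81) = 0.779 m.
h = z + ψ + v²/(2g) = 77.78 + 59.33 + 0.779 = 137.89 m.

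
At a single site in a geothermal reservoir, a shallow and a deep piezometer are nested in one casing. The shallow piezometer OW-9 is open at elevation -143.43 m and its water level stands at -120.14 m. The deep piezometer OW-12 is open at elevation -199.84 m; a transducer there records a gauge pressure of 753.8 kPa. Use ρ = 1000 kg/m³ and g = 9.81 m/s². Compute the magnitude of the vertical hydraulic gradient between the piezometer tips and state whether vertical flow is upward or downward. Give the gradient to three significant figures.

Total head at OW-9: h = -120.14 m (water level in the standpipe).
Pressure head at OW-12: ψ = P/(ρg) = 753.8×1000 / (1000 × 9.81) = 76.84 m.
Total head at OW-12: h = z + ψ = -199.84 + 76.84 = -123.00 m.
Δh = h(OW-9) − h(OW-12) = -120.14 − (-123.00) = 2.86 m.
Vertical separation Δz = -143.43 − (-199.84) = 56.41 m.
|i_v| = |Δh| / Δz = 2.86 / 56.41 = 0.0507.
Head is higher in the shallow piezometer, so vertical flow is downward (recharge condition).

|i_v| ≈ 0.0507; vertical flow is downward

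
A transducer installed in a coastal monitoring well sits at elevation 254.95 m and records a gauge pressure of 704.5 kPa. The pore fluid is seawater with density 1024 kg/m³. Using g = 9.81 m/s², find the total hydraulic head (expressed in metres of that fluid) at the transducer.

ψ = P/(ρg) = 704.5×1000 / (1024 × 9.81) = 70.13 m.
h = z + ψ = 254.95 + 70.13 = 325.08 m.

h ≈ 325.08 m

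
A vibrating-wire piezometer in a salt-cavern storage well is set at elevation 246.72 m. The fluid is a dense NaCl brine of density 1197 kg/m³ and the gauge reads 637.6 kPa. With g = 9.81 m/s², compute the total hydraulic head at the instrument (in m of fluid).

ψ = P/(ρg) = 637.6×1000 / (1197 × 9.81) = 54.30 m.
h = z + ψ = 246.72 + 54.30 = 301.02 m.

h ≈ 301.02 m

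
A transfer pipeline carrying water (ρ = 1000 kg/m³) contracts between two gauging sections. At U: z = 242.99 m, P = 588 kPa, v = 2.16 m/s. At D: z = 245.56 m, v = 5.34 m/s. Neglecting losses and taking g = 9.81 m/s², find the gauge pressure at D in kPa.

P₂ ≈ 551 kPa

Pressure head at U: ψ₁ = P₁/(ρg) = 588×1000 / (1000 × 9.81) = 59.94 m.
Velocity heads: v₁²/2g = 2.16²/19.62 = 0.238 m; v₂²/2g = 5.34²/19.62 = 1.453 m.
Total head H = z₁ + ψ₁ + v₁²/2g = 242.99 + 59.94 + 0.238 = 303.17 m.
ψ₂ = H − z₂ − v₂²/2g = 303.17 − 245.56 − 1.453 = 56.16 m.
P₂ = ρgψ₂ = 1000 × 9.81 × 56.16 ≈ 551 kPa.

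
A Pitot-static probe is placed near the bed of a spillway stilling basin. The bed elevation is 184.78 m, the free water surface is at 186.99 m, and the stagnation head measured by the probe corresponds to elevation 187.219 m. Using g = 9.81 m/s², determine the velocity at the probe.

Near the bed, under hydrostatic conditions, the piezometric head (z + ψ) equals the free-surface elevation, 186.99 m.
Velocity head = total − piezometric = 187.219 − 186.99 = 0.229 m.
v = √(2g·h_v) = √(2 × 9.81 × 0.229) = 2.12 m/s.

v ≈ 2.12 m/s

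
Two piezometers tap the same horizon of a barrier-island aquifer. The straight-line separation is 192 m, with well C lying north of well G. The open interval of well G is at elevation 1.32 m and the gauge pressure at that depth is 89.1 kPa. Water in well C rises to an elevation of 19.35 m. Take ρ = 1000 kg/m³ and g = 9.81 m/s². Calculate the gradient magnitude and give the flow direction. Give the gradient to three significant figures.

Pressure head at well G: ψ = P/(ρg) = 89.1×1000 / (1000 × 9.81) = 9.08 m.
Total head at well G: h = z + ψ = 1.32 + 9.08 = 10.40 m.
Total head at well C: h = 19.35 m (water level in the piezometer is the total head).
Head difference: h(well G) − h(well C) = 10.40 − 19.35 = -8.95 m.
Hydraulic gradient: i = |Δh| / L = 8.95 / 192 = 0.0466.
Flow is from higher to lower head: from well C toward well G, i.e. toward the south.

i ≈ 0.0466; groundwater flows toward the south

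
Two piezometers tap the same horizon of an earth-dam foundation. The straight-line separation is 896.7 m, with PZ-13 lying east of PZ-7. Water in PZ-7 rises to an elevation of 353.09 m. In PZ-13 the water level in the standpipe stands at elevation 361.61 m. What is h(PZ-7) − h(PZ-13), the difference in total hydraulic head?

Δh ≈ -8.52 m

Total head at PZ-7: h = 353.09 m (water level in the piezometer is the total head).
Total head at PZ-13: h = 361.61 m (water level in the piezometer is the total head).
Head difference: h(PZ-7) − h(PZ-13) = 353.09 − 361.61 = -8.52 m.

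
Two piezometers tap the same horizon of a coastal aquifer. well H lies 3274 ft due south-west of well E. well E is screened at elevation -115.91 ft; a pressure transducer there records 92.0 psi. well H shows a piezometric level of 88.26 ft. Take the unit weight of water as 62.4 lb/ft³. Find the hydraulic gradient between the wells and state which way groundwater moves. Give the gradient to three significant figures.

i ≈ 0.00249; groundwater flows toward the south-west

Pressure head at well E: ψ = 144·P/γ = 144 × 92.0 / 62.4 = 212.31 ft.
Total head at well E: h = z + ψ = -115.91 + 212.31 = 96.40 ft.
Total head at well H: h = 88.26 ft (water level in the piezometer is the total head).
Head difference: h(well E) − h(well H) = 96.40 − 88.26 = 8.14 ft.
Hydraulic gradient: i = |Δh| / L = 8.14 / 3274 = 0.00249.
Flow is from higher to lower head: from well E toward well H, i.e. toward the south-west.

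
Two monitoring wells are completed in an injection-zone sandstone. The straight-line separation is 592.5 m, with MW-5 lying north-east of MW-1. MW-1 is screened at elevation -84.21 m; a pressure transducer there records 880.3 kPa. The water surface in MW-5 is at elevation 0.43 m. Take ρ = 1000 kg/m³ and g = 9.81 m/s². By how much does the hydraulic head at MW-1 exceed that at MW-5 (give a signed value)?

Δh ≈ 5.09 m

Pressure head at MW-1: ψ = P/(ρg) = 880.3×1000 / (1000 × 9.81) = 89.73 m.
Total head at MW-1: h = z + ψ = -84.21 + 89.73 = 5.52 m.
Total head at MW-5: h = 0.43 m (water level in the piezometer is the total head).
Head difference: h(MW-1) − h(MW-5) = 5.52 − 0.43 = 5.09 m.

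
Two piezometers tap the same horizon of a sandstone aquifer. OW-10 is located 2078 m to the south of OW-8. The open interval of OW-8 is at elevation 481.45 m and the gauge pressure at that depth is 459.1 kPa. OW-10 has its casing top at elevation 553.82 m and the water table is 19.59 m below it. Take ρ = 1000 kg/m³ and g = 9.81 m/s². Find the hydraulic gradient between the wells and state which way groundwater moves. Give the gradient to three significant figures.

i ≈ 0.00288; groundwater flows toward the north

Pressure head at OW-8: ψ = P/(ρg) = 459.1×1000 / (1000 × 9.81) = 46.80 m.
Total head at OW-8: h = z + ψ = 481.45 + 46.80 = 528.25 m.
Total head at OW-10: h = 553.82 − 19.59 = 534.23 m.
Head difference: h(OW-8) − h(OW-10) = 528.25 − 534.23 = -5.98 m.
Hydraulic gradient: i = |Δh| / L = 5.98 / 2078 = 0.00288.
Flow is from higher to lower head: from OW-10 toward OW-8, i.e. toward the north.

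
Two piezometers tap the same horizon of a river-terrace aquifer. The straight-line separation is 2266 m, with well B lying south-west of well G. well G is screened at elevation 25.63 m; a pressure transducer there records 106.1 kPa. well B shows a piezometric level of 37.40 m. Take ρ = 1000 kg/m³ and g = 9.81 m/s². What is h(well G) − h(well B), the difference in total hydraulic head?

Δh ≈ -0.95 m

Pressure head at well G: ψ = P/(ρg) = 106.1×1000 / (1000 × 9.81) = 10.82 m.
Total head at well G: h = z + ψ = 25.63 + 10.82 = 36.45 m.
Total head at well B: h = 37.40 m (water level in the piezometer is the total head).
Head difference: h(well G) − h(well B) = 36.45 − 37.40 = -0.95 m.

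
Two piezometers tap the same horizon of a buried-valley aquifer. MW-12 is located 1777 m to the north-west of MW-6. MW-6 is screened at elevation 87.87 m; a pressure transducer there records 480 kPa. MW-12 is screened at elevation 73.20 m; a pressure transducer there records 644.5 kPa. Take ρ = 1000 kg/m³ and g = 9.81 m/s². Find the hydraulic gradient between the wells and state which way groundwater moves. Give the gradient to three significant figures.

Pressure head at MW-6: ψ = P/(ρg) = 480×1000 / (1000 × 9.81) = 48.93 m.
Total head at MW-6: h = z + ψ = 87.87 + 48.93 = 136.80 m.
Pressure head at MW-12: ψ = P/(ρg) = 644.5×1000 / (1000 × 9.81) = 65.70 m.
Total head at MW-12: h = z + ψ = 73.20 + 65.70 = 138.90 m.
Head difference: h(MW-6) − h(MW-12) = 136.80 − 138.90 = -2.10 m.
Hydraulic gradient: i = |Δh| / L = 2.10 / 1777 = 0.00118.
Flow is from higher to lower head: from MW-12 toward MW-6, i.e. toward the south-east.

i ≈ 0.00118; groundwater flows toward the south-east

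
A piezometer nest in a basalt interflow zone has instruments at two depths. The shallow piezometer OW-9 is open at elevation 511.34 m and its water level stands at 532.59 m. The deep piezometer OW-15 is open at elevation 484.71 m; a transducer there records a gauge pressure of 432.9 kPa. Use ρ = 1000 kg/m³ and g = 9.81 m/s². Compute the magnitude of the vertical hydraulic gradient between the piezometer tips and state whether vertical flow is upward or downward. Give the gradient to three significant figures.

Total head at OW-9: h = 532.59 m (water level in the standpipe).
Pressure head at OW-15: ψ = P/(ρg) = 432.9×1000 / (1000 × 9.81) = 44.13 m.
Total head at OW-15: h = z + ψ = 484.71 + 44.13 = 528.84 m.
Δh = h(OW-9) − h(OW-15) = 532.59 − 528.84 = 3.75 m.
Vertical separation Δz = 511.34 − 484.71 = 26.63 m.
|i_v| = |Δh| / Δz = 3.75 / 26.63 = 0.141.
Head is higher in the shallow piezometer, so vertical flow is downward (recharge condition).

|i_v| ≈ 0.141; vertical flow is downward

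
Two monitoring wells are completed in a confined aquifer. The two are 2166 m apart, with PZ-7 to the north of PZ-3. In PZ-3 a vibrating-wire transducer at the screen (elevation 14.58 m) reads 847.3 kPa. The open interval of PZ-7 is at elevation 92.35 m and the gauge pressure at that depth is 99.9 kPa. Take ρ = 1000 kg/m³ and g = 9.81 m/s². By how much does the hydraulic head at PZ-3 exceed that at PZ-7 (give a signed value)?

Pressure head at PZ-3: ψ = P/(ρg) = 847.3×1000 / (1000 × 9.81) = 86.37 m.
Total head at PZ-3: h = z + ψ = 14.58 + 86.37 = 100.95 m.
Pressure head at PZ-7: ψ = P/(ρg) = 99.9×1000 / (1000 × 9.81) = 10.18 m.
Total head at PZ-7: h = z + ψ = 92.35 + 10.18 = 102.53 m.
Head difference: h(PZ-3) − h(PZ-7) = 100.95 − 102.53 = -1.58 m.

Δh ≈ -1.58 m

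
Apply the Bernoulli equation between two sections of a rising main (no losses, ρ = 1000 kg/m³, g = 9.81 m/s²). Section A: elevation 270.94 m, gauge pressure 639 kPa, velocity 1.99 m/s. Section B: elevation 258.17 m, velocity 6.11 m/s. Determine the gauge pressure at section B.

Pressure head at A: ψ₁ = P₁/(ρg) = 639×1000 / (1000 × 9.81) = 65.14 m.
Velocity heads: v₁²/2g = 1.99²/19.62 = 0.202 m; v₂²/2g = 6.11²/19.62 = 1.903 m.
Total head H = z₁ + ψ₁ + v₁²/2g = 270.94 + 65.14 + 0.202 = 336.28 m.
ψ₂ = H − z₂ − v₂²/2g = 336.28 − 258.17 − 1.903 = 76.21 m.
P₂ = ρgψ₂ = 1000 × 9.81 × 76.21 ≈ 748 kPa.

P₂ ≈ 748 kPa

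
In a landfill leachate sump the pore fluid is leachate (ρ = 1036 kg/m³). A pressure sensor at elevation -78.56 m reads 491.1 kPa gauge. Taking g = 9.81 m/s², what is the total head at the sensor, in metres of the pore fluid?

ψ = P/(ρg) = 491.1×1000 / (1036 × 9.81) = 48.32 m.
h = z + ψ = -78.56 + 48.32 = -30.24 m.

h ≈ -30.24 m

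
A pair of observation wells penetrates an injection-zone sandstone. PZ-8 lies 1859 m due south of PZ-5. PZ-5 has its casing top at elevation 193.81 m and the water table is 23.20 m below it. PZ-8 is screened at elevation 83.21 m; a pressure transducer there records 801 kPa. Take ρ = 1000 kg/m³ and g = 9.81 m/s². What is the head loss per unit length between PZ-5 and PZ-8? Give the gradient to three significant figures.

i ≈ 0.00309 m/m

Total head at PZ-5: h = 193.81 − 23.20 = 170.61 m.
Pressure head at PZ-8: ψ = P/(ρg) = 801×1000 / (1000 × 9.81) = 81.65 m.
Total head at PZ-8: h = z + ψ = 83.21 + 81.65 = 164.86 m.
Head difference: h(PZ-5) − h(PZ-8) = 170.61 − 164.86 = 5.75 m.
Hydraulic gradient: i = |Δh| / L = 5.75 / 1859 = 0.00309.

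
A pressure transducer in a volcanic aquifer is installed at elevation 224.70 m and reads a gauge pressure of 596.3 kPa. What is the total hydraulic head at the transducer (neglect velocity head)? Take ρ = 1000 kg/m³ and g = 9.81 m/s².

h ≈ 285.48 m

ψ = P/(ρg) = 596.3×1000 / (1000 × 9.81) = 60.78 m.
h = z + ψ = 224.70 + 60.78 = 285.48 m.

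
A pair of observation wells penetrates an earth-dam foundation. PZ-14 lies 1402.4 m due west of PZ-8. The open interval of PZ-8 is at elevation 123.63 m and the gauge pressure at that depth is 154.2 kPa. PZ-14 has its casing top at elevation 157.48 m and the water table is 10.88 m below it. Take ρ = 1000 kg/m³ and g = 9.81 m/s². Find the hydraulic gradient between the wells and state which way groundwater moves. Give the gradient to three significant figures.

Pressure head at PZ-8: ψ = P/(ρg) = 154.2×1000 / (1000 × 9.81) = 15.72 m.
Total head at PZ-8: h = z + ψ = 123.63 + 15.72 = 139.35 m.
Total head at PZ-14: h = 157.48 − 10.88 = 146.60 m.
Head difference: h(PZ-8) − h(PZ-14) = 139.35 − 146.60 = -7.25 m.
Hydraulic gradient: i = |Δh| / L = 7.25 / 1402.4 = 0.00517.
Flow is from higher to lower head: from PZ-14 toward PZ-8, i.e. toward the east.

i ≈ 0.00517; groundwater flows toward the east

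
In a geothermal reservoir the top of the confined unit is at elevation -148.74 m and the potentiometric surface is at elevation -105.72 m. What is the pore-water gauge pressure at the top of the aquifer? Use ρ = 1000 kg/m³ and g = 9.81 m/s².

P ≈ 422 kPa

Pressure head at the aquifer top: ψ = h − z = -105.72 − (-148.74) = 43.02 m.
P = ρgψ = 1000 × 9.81 × 43.02 = 422026 Pa ≈ 422 kPa.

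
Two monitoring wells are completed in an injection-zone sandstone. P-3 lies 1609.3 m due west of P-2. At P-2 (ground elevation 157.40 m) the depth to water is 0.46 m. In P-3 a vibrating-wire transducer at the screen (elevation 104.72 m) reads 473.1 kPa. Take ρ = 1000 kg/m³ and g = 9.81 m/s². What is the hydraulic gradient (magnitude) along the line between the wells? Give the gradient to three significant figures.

Total head at P-2: h = 157.40 − 0.46 = 156.94 m.
Pressure head at P-3: ψ = P/(ρg) = 473.1×1000 / (1000 × 9.81) = 48.23 m.
Total head at P-3: h = z + ψ = 104.72 + 48.23 = 152.95 m.
Head difference: h(P-2) − h(P-3) = 156.94 − 152.95 = 3.99 m.
Hydraulic gradient: i = |Δh| / L = 3.99 / 1609.3 = 0.00248.

i ≈ 0.00248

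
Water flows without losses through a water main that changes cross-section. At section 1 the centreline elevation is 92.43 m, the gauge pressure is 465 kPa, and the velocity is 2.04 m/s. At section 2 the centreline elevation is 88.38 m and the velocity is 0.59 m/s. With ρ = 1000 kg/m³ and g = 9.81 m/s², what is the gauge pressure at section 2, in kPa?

P₂ ≈ 507 kPa

Pressure head at 1: ψ₁ = P₁/(ρg) = 465×1000 / (1000 × 9.81) = 47.40 m.
Velocity heads: v₁²/2g = 2.04²/19.62 = 0.212 m; v₂²/2g = 0.59²/19.62 = 0.018 m.
Total head H = z₁ + ψ₁ + v₁²/2g = 92.43 + 47.40 + 0.212 = 140.04 m.
ψ₂ = H − z₂ − v₂²/2g = 140.04 − 88.38 − 0.018 = 51.64 m.
P₂ = ρgψ₂ = 1000 × 9.81 × 51.64 ≈ 507 kPa.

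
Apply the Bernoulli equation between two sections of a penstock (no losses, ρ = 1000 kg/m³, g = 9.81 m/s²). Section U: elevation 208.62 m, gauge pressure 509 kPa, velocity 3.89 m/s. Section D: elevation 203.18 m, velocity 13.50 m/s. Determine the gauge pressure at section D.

Pressure head at U: ψ₁ = P₁/(ρg) = 509×1000 / (1000 × 9.81) = 51.89 m.
Velocity heads: v₁²/2g = 3.89²/19.62 = 0.771 m; v₂²/2g = 13.50²/19.62 = 9.289 m.
Total head H = z₁ + ψ₁ + v₁²/2g = 208.62 + 51.89 + 0.771 = 261.28 m.
ψ₂ = H − z₂ − v₂²/2g = 261.28 − 203.18 − 9.289 = 48.81 m.
P₂ = ρgψ₂ = 1000 × 9.81 × 48.81 ≈ 479 kPa.

P₂ ≈ 479 kPa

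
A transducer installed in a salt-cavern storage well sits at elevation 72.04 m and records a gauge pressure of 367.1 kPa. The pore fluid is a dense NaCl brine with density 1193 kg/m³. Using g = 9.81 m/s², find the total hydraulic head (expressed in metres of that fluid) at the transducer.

h ≈ 103.41 m

ψ = P/(ρg) = 367.1×1000 / (1193 × 9.81) = 31.37 m.
h = z + ψ = 72.04 + 31.37 = 103.41 m.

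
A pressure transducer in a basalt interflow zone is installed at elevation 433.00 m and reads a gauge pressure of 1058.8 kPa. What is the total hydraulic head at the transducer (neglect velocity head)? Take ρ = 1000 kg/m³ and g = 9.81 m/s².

h ≈ 540.93 m

ψ = P/(ρg) = 1058.8×1000 / (1000 × 9.81) = 107.93 m.
h = z + ψ = 433.00 + 107.93 = 540.93 m.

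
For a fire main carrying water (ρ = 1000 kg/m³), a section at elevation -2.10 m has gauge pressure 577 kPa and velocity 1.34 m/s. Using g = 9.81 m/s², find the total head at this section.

Pressure head ψ = P/(ρg) = 577×1000 / (1000 × 9.81) = 58.82 m.
Velocity head = v²/(2g) = 1.34² / (2 × 9.81) = 0.092 m.
h = z + ψ + v²/(2g) = -2.10 + 58.82 + 0.092 = 56.81 m.

h ≈ 56.81 m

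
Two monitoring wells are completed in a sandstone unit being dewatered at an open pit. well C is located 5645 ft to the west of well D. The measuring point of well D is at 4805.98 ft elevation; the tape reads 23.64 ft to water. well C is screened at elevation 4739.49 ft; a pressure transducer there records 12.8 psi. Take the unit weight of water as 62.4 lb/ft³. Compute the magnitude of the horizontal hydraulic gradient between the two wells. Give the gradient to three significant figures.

Total head at well D: h = 4805.98 − 23.64 = 4782.34 ft.
Pressure head at well C: ψ = 144·P/γ = 144 × 12.8 / 62.4 = 29.54 ft.
Total head at well C: h = z + ψ = 4739.49 + 29.54 = 4769.03 ft.
Head difference: h(well D) − h(well C) = 4782.34 − 4769.03 = 13.31 ft.
Hydraulic gradient: i = |Δh| / L = 13.31 / 5645 = 0.00236.

i ≈ 0.00236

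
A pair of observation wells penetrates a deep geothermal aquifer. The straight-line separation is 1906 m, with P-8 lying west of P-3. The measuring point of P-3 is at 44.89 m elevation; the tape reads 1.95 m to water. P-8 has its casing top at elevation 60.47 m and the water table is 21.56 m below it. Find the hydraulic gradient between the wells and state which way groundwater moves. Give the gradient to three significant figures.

i ≈ 0.00211; groundwater flows toward the west

Total head at P-3: h = 44.89 − 1.95 = 42.94 m.
Total head at P-8: h = 60.47 − 21.56 = 38.91 m.
Head difference: h(P-3) − h(P-8) = 42.94 − 38.91 = 4.03 m.
Hydraulic gradient: i = |Δh| / L = 4.03 / 1906 = 0.00211.
Flow is from higher to lower head: from P-3 toward P-8, i.e. toward the west.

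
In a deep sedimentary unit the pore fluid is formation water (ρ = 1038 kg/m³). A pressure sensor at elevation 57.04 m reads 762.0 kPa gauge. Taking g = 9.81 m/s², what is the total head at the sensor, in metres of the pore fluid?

h ≈ 131.87 m

ψ = P/(ρg) = 762.0×1000 / (1038 × 9.81) = 74.83 m.
h = z + ψ = 57.04 + 74.83 = 131.87 m.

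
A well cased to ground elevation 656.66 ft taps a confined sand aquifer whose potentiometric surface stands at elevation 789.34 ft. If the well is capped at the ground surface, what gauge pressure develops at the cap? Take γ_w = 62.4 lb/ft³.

P ≈ 57.5 psi

Head above the cap: Δh = 789.34 − 656.66 = 132.68 ft.
P = γΔh/144 = 62.4 × 132.68 / 144 = 57.5 psi.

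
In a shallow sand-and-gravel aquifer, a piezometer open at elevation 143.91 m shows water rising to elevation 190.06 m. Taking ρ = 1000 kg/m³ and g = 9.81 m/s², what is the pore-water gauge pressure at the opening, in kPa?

Pressure head ψ = h − z = 190.06 − 143.91 = 46.15 m.
P = ρgψ = 1000 × 9.81 × 46.15 = 452732 Pa ≈ 453 kPa.

P ≈ 453 kPa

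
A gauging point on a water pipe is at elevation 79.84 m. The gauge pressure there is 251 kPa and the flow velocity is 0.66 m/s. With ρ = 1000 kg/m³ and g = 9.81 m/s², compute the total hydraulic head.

Pressure head ψ = P/(ρg) = 251×1000 / (1000 × 9.81) = 25.59 m.
Velocity head = v²/(2g) = 0.66² / (2 × 9.81) = 0.022 m.
h = z + ψ + v²/(2g) = 79.84 + 25.59 + 0.022 = 105.45 m.

h ≈ 105.45 m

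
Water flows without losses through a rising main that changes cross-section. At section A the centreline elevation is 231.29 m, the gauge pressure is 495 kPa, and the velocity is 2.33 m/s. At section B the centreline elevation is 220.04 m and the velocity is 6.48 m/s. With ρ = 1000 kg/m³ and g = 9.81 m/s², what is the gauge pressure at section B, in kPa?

Pressure head at A: ψ₁ = P₁/(ρg) = 495×1000 / (1000 × 9.81) = 50.46 m.
Velocity heads: v₁²/2g = 2.33²/19.62 = 0.277 m; v₂²/2g = 6.48²/19.62 = 2.140 m.
Total head H = z₁ + ψ₁ + v₁²/2g = 231.29 + 50.46 + 0.277 = 282.03 m.
ψ₂ = H − z₂ − v₂²/2g = 282.03 − 220.04 − 2.140 = 59.85 m.
P₂ = ρgψ₂ = 1000 × 9.81 × 59.85 ≈ 587 kPa.

P₂ ≈ 587 kPa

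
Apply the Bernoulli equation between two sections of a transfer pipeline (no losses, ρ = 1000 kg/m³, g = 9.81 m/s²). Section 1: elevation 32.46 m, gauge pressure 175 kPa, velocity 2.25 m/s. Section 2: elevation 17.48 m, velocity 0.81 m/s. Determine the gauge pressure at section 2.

Pressure head at 1: ψ₁ = P₁/(ρg) = 175×1000 / (1000 × 9.81) = 17.84 m.
Velocity heads: v₁²/2g = 2.25²/19.62 = 0.258 m; v₂²/2g = 0.81²/19.62 = 0.033 m.
Total head H = z₁ + ψ₁ + v₁²/2g = 32.46 + 17.84 + 0.258 = 50.56 m.
ψ₂ = H − z₂ − v₂²/2g = 50.56 − 17.48 − 0.033 = 33.05 m.
P₂ = ρgψ₂ = 1000 × 9.81 × 33.05 ≈ 324 kPa.

P₂ ≈ 324 kPa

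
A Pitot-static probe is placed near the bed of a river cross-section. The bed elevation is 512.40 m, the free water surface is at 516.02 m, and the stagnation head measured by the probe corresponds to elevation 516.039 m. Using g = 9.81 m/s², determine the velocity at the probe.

Near the bed, under hydrostatic conditions, the piezometric head (z + ψ) equals the free-surface elevation, 516.02 m.
Velocity head = total − piezometric = 516.039 − 516.02 = 0.019 m.
v = √(2g·h_v) = √(2 × 9.81 × 0.019) = 0.611 m/s.

v ≈ 0.611 m/s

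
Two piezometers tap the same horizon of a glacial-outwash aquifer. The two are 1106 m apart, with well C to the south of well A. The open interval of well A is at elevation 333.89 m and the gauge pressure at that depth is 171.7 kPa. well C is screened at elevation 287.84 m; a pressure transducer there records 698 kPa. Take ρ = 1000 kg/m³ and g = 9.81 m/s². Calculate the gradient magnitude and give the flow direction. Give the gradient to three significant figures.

Pressure head at well A: ψ = P/(ρg) = 171.7×1000 / (1000 × 9.81) = 17.50 m.
Total head at well A: h = z + ψ = 333.89 + 17.50 = 351.39 m.
Pressure head at well C: ψ = P/(ρg) = 698×1000 / (1000 × 9.81) = 71.15 m.
Total head at well C: h = z + ψ = 287.84 + 71.15 = 358.99 m.
Head difference: h(well A) − h(well C) = 351.39 − 358.99 = -7.60 m.
Hydraulic gradient: i = |Δh| / L = 7.60 / 1106 = 0.00687.
Flow is from higher to lower head: from well C toward well A, i.e. toward the north.

i ≈ 0.00687; groundwater flows toward the north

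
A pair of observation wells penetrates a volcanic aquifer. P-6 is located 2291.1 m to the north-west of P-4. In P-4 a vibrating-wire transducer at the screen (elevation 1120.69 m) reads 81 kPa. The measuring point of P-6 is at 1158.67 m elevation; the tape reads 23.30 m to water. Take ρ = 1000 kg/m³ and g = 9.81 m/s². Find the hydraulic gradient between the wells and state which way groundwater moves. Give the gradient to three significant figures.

i ≈ 0.00280; groundwater flows toward the south-east

Pressure head at P-4: ψ = P/(ρg) = 81×1000 / (1000 × 9.81) = 8.26 m.
Total head at P-4: h = z + ψ = 1120.69 + 8.26 = 1128.95 m.
Total head at P-6: h = 1158.67 − 23.30 = 1135.37 m.
Head difference: h(P-4) − h(P-6) = 1128.95 − 1135.37 = -6.42 m.
Hydraulic gradient: i = |Δh| / L = 6.42 / 2291.1 = 0.00280.
Flow is from higher to lower head: from P-6 toward P-4, i.e. toward the south-east.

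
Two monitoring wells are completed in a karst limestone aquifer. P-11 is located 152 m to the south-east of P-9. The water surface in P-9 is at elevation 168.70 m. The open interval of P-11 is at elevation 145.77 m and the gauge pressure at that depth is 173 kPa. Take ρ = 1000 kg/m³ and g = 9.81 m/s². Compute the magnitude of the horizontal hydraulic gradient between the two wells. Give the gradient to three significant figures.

Total head at P-9: h = 168.70 m (water level in the piezometer is the total head).
Pressure head at P-11: ψ = P/(ρg) = 173×1000 / (1000 × 9.81) = 17.64 m.
Total head at P-11: h = z + ψ = 145.77 + 17.64 = 163.41 m.
Head difference: h(P-9) − h(P-11) = 168.70 − 163.41 = 5.29 m.
Hydraulic gradient: i = |Δh| / L = 5.29 / 152 = 0.0348.

i ≈ 0.0348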